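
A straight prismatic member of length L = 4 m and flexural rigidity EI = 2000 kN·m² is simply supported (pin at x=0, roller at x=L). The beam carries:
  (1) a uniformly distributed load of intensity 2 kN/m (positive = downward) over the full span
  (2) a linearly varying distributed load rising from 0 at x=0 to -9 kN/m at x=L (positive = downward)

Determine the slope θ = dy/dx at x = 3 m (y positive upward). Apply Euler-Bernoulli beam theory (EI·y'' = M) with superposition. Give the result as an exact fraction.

θ(3) = -2179/960000 rad

Load 1 — uniform load w=2 kN/m over full span:
  θ_1 = -w(L³-6Lx²+4x³)/(24EI) = -2·(4³-6·4·3²+4·3³)/(24·2000) = 11/6000 rad
Load 2 — triangular load w₀=-9 kN/m (0→w₀ over full span):
  θ_2 = -w₀(7L⁴-30L²x²+15x⁴)/(360LEI) = -(-9)·(7·4⁴-30·4²·3²+15·3⁴)/(360·4·2000) = -1313/320000 rad
Superposition: θ = Σ θ_i = -2179/960000 rad ≈ -0.002270 rad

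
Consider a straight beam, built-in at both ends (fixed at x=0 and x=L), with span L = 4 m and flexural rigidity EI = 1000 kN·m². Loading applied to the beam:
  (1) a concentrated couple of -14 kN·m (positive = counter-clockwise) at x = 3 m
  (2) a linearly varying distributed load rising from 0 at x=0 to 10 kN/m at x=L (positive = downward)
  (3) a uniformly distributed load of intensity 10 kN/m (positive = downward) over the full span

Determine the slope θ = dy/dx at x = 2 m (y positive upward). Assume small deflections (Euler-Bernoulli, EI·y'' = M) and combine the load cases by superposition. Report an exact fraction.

Load 1 — applied couple M₀=-14 kN·m at a=3 m (b=L-a=1):
  θ_1 = (R_Ax²/2 - M_Ax)/EI  [x≤a] with R_A=-63/16, M_A=-35/8 = ((-63/16)·2²/2 - (-35/8)·2)/1000 = 7/8000 rad
Load 2 — triangular load w₀=10 kN/m (0→w₀ over full span):
  θ_2 = -w₀(2x(L-x)(L-2x)(x+2L)+x²(L-x)²)/(120LEI) = -10·(2·2·(4-2)·(4-2·2)·(2+2·4)+2²·(4-2)²)/(120·4·1000) = -1/3000 rad
Load 3 — uniform load w=10 kN/m over full span:
  θ_3 = -wx(L-x)(L-2x)/(12EI) = -10·2·(4-2)·(4-2·2)/(12·1000) = 0 rad
Superposition: θ = Σ θ_i = 13/24000 rad ≈ 0.000542 rad

θ(2) = 13/24000 rad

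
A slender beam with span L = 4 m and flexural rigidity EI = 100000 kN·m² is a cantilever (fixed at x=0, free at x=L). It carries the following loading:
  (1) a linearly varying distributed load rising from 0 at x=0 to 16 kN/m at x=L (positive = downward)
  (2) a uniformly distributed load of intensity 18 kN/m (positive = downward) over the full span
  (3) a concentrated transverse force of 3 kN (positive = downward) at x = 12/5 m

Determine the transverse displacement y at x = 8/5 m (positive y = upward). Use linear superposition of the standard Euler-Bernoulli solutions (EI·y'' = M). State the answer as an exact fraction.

y(8/5) = -344212/146484375 m

Load 1 — triangular load w₀=16 kN/m (0→w₀ over full span):
  y_1 = (w₀Lx³/12-w₀L²x²/6-w₀x⁵/(120L))/EI = (16·4·(8/5)³/12-16·4²·(8/5)²/6-16·(8/5)⁵/(120·4))/100000 = -128512/146484375 m
Load 2 — uniform load w=18 kN/m over full span:
  y_2 = -wx²(x²-4Lx+6L²)/(24EI) = -18·(8/5)²·((8/5)²-4·4·(8/5)+6·4²)/(24·100000) = -2736/1953125 m
Load 3 — point force P=3 kN at a=12/5 m (b=L-a=8/5):
  y_3 = -Px²(3a-x)/(6EI)  [x≤a] = -3·(8/5)²·(3·(12/5)-(8/5))/(6·100000) = -28/390625 m
Superposition: y = Σ y_i = -344212/146484375 m ≈ -0.002350 m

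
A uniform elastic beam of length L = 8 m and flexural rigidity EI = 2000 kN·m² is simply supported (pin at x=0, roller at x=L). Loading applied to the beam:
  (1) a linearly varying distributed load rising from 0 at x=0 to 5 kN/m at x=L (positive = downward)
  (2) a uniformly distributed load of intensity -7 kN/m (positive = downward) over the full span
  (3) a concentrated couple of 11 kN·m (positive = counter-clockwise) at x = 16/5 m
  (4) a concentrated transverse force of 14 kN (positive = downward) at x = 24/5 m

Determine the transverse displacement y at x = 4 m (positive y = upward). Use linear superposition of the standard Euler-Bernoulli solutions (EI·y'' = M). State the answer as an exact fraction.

y(4) = 10769/187500 m

Load 1 — triangular load w₀=5 kN/m (0→w₀ over full span):
  y_1 = -w₀x(7L⁴-10L²x²+3x⁴)/(360LEI) = -5·4·(7·8⁴-10·8²·4²+3·4⁴)/(360·8·2000) = -1/15 m
Load 2 — uniform load w=-7 kN/m over full span:
  y_2 = -wx(L³-2Lx²+x³)/(24EI) = -(-7)·4·(8³-2·8·4²+4³)/(24·2000) = 14/75 m
Load 3 — applied couple M₀=11 kN·m at a=16/5 m (b=L-a=24/5):
  y_3 = (M₀x³/(6L)-M₀(x-a)²/2+C₁x)/EI  [x>a] with C₁=M₀(3b²-L²)/(6L)=88/75 = (11·4³/(6·8)-11·(4-(16/5))²/2+(88/75)·4)/2000 = 99/12500 m
Load 4 — point force P=14 kN at a=24/5 m (b=L-a=16/5):
  y_4 = -Pbx(L²-b²-x²)/(6LEI)  [x≤a] = -14·(16/5)·4·(8²-(16/5)²-4²)/(6·8·2000) = -3304/46875 m
Superposition: y = Σ y_i = 10769/187500 m ≈ 0.057435 m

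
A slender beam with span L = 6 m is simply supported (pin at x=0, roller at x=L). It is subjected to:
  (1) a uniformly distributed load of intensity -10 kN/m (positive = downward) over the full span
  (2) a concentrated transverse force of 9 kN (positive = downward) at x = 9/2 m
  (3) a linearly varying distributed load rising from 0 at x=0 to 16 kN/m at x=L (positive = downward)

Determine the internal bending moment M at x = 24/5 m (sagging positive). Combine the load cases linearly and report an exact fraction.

M(24/5) = 1737/250 kN·m

Load 1 — uniform load w=-10 kN/m over full span:
  M_1 = wx(L-x)/2 = (-10)·(24/5)·(6-(24/5))/2 = -144/5 kN·m
Load 2 — point force P=9 kN at a=9/2 m (b=L-a=3/2):
  M_2 = Pa(L-x)/L  [x>a] = 9·(9/2)·(6-(24/5))/6 = 81/10 kN·m
Load 3 — triangular load w₀=16 kN/m (0→w₀ over full span):
  M_3 = w₀Lx/6 - w₀x³/(6L) = 16·6·(24/5)/6 - 16·(24/5)³/(6·6) = 3456/125 kN·m
Superposition: M = Σ M_i = 1737/250 kN·m ≈ 6.948000 kN·m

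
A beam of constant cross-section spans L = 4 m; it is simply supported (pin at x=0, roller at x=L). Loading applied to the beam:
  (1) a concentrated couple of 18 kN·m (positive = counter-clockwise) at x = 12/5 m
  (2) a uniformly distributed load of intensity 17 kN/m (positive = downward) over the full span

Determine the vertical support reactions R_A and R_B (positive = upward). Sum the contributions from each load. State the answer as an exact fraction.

R_A = 77/2 kN, R_B = 59/2 kN

Load 1 — applied couple M₀=18 kN·m at a=12/5 m (b=L-a=8/5):
  R_A = M₀/L = 18/4 = 9/2 kN
  R_B = -M₀/L = -18/4 = -9/2 kN
Load 2 — uniform load w=17 kN/m over full span:
  R_A = wL/2 = 17·4/2 = 34 kN
  R_B = wL/2 = 17·4/2 = 34 kN
Superposition: R_A = 77/2 kN, R_B = 59/2 kN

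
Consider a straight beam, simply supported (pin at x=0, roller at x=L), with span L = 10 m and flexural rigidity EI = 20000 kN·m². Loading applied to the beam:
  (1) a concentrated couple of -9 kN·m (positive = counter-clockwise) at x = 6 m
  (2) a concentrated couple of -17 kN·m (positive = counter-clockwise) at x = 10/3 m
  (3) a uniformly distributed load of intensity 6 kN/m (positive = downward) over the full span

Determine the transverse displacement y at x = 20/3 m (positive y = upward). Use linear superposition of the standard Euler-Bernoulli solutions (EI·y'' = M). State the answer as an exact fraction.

Load 1 — applied couple M₀=-9 kN·m at a=6 m (b=L-a=4):
  y_1 = (M₀x³/(6L)-M₀(x-a)²/2+C₁x)/EI  [x>a] with C₁=M₀(3b²-L²)/(6L)=39/5 = ((-9)·(20/3)³/(6·10)-(-9)·((20/3)-6)²/2+(39/5)·(20/3))/20000 = 43/90000 m
Load 2 — applied couple M₀=-17 kN·m at a=10/3 m (b=L-a=20/3):
  y_2 = (M₀x³/(6L)-M₀(x-a)²/2+C₁x)/EI  [x>a] with C₁=M₀(3b²-L²)/(6L)=-85/9 = ((-17)·(20/3)³/(6·10)-(-17)·((20/3)-(10/3))²/2+(-85/9)·(20/3))/20000 = -17/6480 m
Load 3 — uniform load w=6 kN/m over full span:
  y_3 = -wx(L³-2Lx²+x³)/(24EI) = -6·(20/3)·(10³-2·10·(20/3)²+(20/3)³)/(24·20000) = -11/324 m
Superposition: y = Σ y_i = -4873/135000 m ≈ -0.036096 m

y(20/3) = -4873/135000 m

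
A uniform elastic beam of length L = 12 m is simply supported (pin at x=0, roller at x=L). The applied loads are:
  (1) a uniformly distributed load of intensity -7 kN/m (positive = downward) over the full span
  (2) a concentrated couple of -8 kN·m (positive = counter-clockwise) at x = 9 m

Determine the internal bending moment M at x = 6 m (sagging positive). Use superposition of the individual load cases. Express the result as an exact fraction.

M(6) = -130 kN·m

Load 1 — uniform load w=-7 kN/m over full span:
  M_1 = wx(L-x)/2 = (-7)·6·(12-6)/2 = -126 kN·m
Load 2 — applied couple M₀=-8 kN·m at a=9 m (b=L-a=3):
  M_2 = M₀x/L  [x≤a] = (-8)·6/12 = -4 kN·m
Superposition: M = Σ M_i = -130 kN·m ≈ -130.000000 kN·m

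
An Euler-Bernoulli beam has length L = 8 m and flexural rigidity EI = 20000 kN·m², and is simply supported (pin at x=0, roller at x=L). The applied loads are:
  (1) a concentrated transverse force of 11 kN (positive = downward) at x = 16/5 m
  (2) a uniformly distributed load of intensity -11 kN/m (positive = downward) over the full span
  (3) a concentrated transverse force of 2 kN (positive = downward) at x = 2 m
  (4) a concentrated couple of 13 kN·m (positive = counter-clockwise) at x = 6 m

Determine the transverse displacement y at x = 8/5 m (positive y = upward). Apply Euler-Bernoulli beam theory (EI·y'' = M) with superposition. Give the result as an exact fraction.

y(8/5) = 233671/18750000 m

Load 1 — point force P=11 kN at a=16/5 m (b=L-a=24/5):
  y_1 = -Pbx(L²-b²-x²)/(6LEI)  [x≤a] = -11·(24/5)·(8/5)·(8²-(24/5)²-(8/5)²)/(6·8·20000) = -264/78125 m
Load 2 — uniform load w=-11 kN/m over full span:
  y_2 = -wx(L³-2Lx²+x³)/(24EI) = -(-11)·(8/5)·(8³-2·8·(8/5)²+(8/5)³)/(24·20000) = 20416/1171875 m
Load 3 — point force P=2 kN at a=2 m (b=L-a=6):
  y_3 = -Pbx(L²-b²-x²)/(6LEI)  [x≤a] = -2·6·(8/5)·(8²-6²-(8/5)²)/(6·8·20000) = -159/312500 m
Load 4 — applied couple M₀=13 kN·m at a=6 m (b=L-a=2):
  y_4 = (M₀x³/(6L)+C₁x)/EI  [x≤a] with C₁=M₀(3b²-L²)/(6L)=-169/12 = (13·(8/5)³/(6·8)+(-169/12)·(8/5))/20000 = -1339/1250000 m
Superposition: y = Σ y_i = 233671/18750000 m ≈ 0.012462 m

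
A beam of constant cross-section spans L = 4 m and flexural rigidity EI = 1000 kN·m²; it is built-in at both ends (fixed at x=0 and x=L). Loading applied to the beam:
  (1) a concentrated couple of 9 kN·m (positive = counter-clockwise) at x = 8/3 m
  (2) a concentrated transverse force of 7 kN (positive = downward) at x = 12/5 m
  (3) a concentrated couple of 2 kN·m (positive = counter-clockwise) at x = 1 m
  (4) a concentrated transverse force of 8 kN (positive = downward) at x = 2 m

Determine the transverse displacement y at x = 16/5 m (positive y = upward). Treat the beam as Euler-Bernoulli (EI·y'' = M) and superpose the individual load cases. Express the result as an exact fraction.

Load 1 — applied couple M₀=9 kN·m at a=8/3 m (b=L-a=4/3):
  y_1 = (R_Ax³/6 - M_Ax²/2 - M₀(x-a)²/2)/EI  [x>a] with R_A=3, M_A=3 = (3·(16/5)³/6 - 3·(16/5)²/2 - 9·((16/5)-(8/3))²/2)/1000 = -4/15625 m
Load 2 — point force P=7 kN at a=12/5 m (b=L-a=8/5):
  y_2 = -Pa²(L-x)²(3bL-(3b+a)(L-x))/(6L³EI)  [x>a] = -7·(12/5)²·(4-(16/5))²·(3·(8/5)·4-(3·(8/5)+(12/5))·(4-(16/5)))/(6·4³·1000) = -1764/1953125 m
Load 3 — applied couple M₀=2 kN·m at a=1 m (b=L-a=3):
  y_3 = (R_Ax³/6 - M_Ax²/2 - M₀(x-a)²/2)/EI  [x>a] with R_A=9/16, M_A=-3/8 = ((9/16)·(16/5)³/6 - (-3/8)·(16/5)²/2 - 2·((16/5)-1)²/2)/1000 = 19/125000 m
Load 4 — point force P=8 kN at a=2 m (b=L-a=2):
  y_4 = -Pa²(L-x)²(3bL-(3b+a)(L-x))/(6L³EI)  [x>a] = -8·2²·(4-(16/5))²·(3·2·4-(3·2+2)·(4-(16/5)))/(6·4³·1000) = -44/46875 m
Superposition: y = Σ y_i = -91211/46875000 m ≈ -0.001946 m

y(16/5) = -91211/46875000 m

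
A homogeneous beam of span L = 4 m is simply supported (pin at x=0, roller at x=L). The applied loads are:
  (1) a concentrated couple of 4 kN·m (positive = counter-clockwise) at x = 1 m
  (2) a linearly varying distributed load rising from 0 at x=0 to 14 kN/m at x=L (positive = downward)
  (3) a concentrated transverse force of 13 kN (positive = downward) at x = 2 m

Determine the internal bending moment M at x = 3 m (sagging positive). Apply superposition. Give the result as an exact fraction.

M(3) = 71/4 kN·m

Load 1 — applied couple M₀=4 kN·m at a=1 m (b=L-a=3):
  M_1 = M₀x/L - M₀  [x>a] = 4·3/4 - 4 = -1 kN·m
Load 2 — triangular load w₀=14 kN/m (0→w₀ over full span):
  M_2 = w₀Lx/6 - w₀x³/(6L) = 14·4·3/6 - 14·3³/(6·4) = 49/4 kN·m
Load 3 — point force P=13 kN at a=2 m (b=L-a=2):
  M_3 = Pa(L-x)/L  [x>a] = 13·2·(4-3)/4 = 13/2 kN·m
Superposition: M = Σ M_i = 71/4 kN·m ≈ 17.750000 kN·m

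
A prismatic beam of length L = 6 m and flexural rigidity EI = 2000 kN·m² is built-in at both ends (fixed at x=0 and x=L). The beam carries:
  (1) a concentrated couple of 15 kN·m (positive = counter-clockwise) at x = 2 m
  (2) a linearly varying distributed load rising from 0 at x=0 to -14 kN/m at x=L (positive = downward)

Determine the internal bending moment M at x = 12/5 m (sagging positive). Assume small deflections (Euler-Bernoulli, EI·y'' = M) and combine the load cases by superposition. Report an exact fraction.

Load 1 — applied couple M₀=15 kN·m at a=2 m (b=L-a=4):
  M_1 = R_Ax - M_A - M₀  [x>a] with R_A=10/3, M_A=0 = (10/3)·(12/5) - 0 - 15 = -7 kN·m
Load 2 — triangular load w₀=-14 kN/m (0→w₀ over full span):
  M_2 = 3w₀Lx/20 - w₀L²/30 - w₀x³/(6L) = 3·(-14)·6·(12/5)/20 - (-14)·6²/30 - (-14)·(12/5)³/(6·6) = -1008/125 kN·m
Superposition: M = Σ M_i = -1883/125 kN·m ≈ -15.064000 kN·m

M(12/5) = -1883/125 kN·m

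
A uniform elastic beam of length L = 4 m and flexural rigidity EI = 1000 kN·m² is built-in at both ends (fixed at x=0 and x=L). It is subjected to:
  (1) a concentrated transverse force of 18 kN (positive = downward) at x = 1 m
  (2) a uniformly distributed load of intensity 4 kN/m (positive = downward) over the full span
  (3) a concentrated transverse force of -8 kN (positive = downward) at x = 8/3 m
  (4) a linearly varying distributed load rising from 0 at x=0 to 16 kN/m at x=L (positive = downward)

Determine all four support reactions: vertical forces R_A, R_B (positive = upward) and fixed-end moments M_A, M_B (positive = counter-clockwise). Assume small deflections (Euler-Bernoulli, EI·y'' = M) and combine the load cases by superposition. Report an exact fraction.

R_A = 66341/2160 kN, M_A = 23351/1080 kN·m, R_B = 58939/2160 kN, M_B = -18109/1080 kN·m

Load 1 — point force P=18 kN at a=1 m (b=L-a=3):
  R_A = Pb²(3a+b)/L³ = 18·3²·(3·1+3)/4³ = 243/16 kN
  M_A = Pab²/L² = 18·1·3²/4² = 81/8 kN·m
  R_B = Pa²(a+3b)/L³ = 18·1²·(1+3·3)/4³ = 45/16 kN
  M_B = -Pa²b/L² = -18·1²·3/4² = -27/8 kN·m
Load 2 — uniform load w=4 kN/m over full span:
  R_A = wL/2 = 4·4/2 = 8 kN
  M_A = wL²/12 = 4·4²/12 = 16/3 kN·m
  R_B = wL/2 = 4·4/2 = 8 kN
  M_B = -wL²/12 = -4·4²/12 = -16/3 kN·m
Load 3 — point force P=-8 kN at a=8/3 m (b=L-a=4/3):
  R_A = Pb²(3a+b)/L³ = (-8)·(4/3)²·(3·(8/3)+(4/3))/4³ = -56/27 kN
  M_A = Pab²/L² = (-8)·(8/3)·(4/3)²/4² = -64/27 kN·m
  R_B = Pa²(a+3b)/L³ = (-8)·(8/3)²·((8/3)+3·(4/3))/4³ = -160/27 kN
  M_B = -Pa²b/L² = -(-8)·(8/3)²·(4/3)/4² = 128/27 kN·m
Load 4 — triangular load w₀=16 kN/m (0→w₀ over full span):
  R_A = 3w₀L/20 = 3·16·4/20 = 48/5 kN
  M_A = w₀L²/30 = 16·4²/30 = 128/15 kN·m
  R_B = 7w₀L/20 = 7·16·4/20 = 112/5 kN
  M_B = -w₀L²/20 = -16·4²/20 = -64/5 kN·m
Superposition: R_A = 66341/2160 kN, M_A = 23351/1080 kN·m, R_B = 58939/2160 kN, M_B = -18109/1080 kN·m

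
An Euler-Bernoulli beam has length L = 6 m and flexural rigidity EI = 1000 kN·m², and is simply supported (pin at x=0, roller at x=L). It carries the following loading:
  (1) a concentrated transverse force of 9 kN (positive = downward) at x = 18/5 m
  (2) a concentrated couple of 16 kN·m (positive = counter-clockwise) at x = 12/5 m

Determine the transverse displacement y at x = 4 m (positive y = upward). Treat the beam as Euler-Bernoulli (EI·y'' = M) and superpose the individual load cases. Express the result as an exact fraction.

Load 1 — point force P=9 kN at a=18/5 m (b=L-a=12/5):
  y_1 = -Pa(L-x)(2Lx-a²-x²)/(6LEI)  [x>a] = -9·(18/5)·(6-4)·(2·6·4-(18/5)²-4²)/(6·6·1000) = -1071/31250 m
Load 2 — applied couple M₀=16 kN·m at a=12/5 m (b=L-a=18/5):
  y_2 = (M₀x³/(6L)-M₀(x-a)²/2+C₁x)/EI  [x>a] with C₁=M₀(3b²-L²)/(6L)=32/25 = (16·4³/(6·6)-16·(4-(12/5))²/2+(32/25)·4)/1000 = 368/28125 m
Superposition: y = Σ y_i = -5959/281250 m ≈ -0.021188 m

y(4) = -5959/281250 m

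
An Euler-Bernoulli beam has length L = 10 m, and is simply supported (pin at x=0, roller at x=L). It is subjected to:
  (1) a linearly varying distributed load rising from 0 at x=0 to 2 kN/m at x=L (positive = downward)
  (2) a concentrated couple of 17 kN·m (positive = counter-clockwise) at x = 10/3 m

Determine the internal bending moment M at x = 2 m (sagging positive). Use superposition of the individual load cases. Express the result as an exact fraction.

M(2) = 49/5 kN·m

Load 1 — triangular load w₀=2 kN/m (0→w₀ over full span):
  M_1 = w₀Lx/6 - w₀x³/(6L) = 2·10·2/6 - 2·2³/(6·10) = 32/5 kN·m
Load 2 — applied couple M₀=17 kN·m at a=10/3 m (b=L-a=20/3):
  M_2 = M₀x/L  [x≤a] = 17·2/10 = 17/5 kN·m
Superposition: M = Σ M_i = 49/5 kN·m ≈ 9.800000 kN·m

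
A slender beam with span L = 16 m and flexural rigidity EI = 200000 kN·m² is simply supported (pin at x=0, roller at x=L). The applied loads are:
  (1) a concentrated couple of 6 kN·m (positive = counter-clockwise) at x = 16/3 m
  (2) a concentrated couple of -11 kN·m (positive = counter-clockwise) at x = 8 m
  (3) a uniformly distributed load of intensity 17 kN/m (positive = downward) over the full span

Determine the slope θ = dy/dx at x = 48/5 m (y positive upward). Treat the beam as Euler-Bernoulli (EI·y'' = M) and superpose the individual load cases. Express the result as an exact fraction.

θ(48/5) = 159199/37500000 rad

Load 1 — applied couple M₀=6 kN·m at a=16/3 m (b=L-a=32/3):
  θ_1 = (M₀x²/(2L)-M₀(x-a)+C₁)/EI  [x>a] with C₁=M₀(3b²-L²)/(6L)=16/3 = (6·(48/5)²/(2·16)-6·((48/5)-(16/3))+(16/3))/200000 = -7/468750 rad
Load 2 — applied couple M₀=-11 kN·m at a=8 m (b=L-a=8):
  θ_2 = (M₀x²/(2L)-M₀(x-a)+C₁)/EI  [x>a] with C₁=M₀(3b²-L²)/(6L)=22/3 = ((-11)·(48/5)²/(2·16)-(-11)·((48/5)-8)+(22/3))/200000 = -253/7500000 rad
Load 3 — uniform load w=17 kN/m over full span:
  θ_3 = -w(L³-6Lx²+4x³)/(24EI) = -17·(16³-6·16·(48/5)²+4·(48/5)³)/(24·200000) = 5032/1171875 rad
Superposition: θ = Σ θ_i = 159199/37500000 rad ≈ 0.004245 rad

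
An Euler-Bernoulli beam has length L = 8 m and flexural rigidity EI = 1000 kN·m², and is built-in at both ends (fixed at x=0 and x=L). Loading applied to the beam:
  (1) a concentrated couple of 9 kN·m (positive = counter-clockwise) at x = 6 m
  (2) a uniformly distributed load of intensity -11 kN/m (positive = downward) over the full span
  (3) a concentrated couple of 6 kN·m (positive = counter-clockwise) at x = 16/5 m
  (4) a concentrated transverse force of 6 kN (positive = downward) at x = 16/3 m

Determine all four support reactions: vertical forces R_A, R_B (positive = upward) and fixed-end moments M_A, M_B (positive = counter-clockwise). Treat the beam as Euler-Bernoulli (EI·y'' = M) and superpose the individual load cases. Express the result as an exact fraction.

R_A = -577423/14400 kN, M_A = -185683/3600 kN·m, R_B = -603377/14400 kN, M_B = 186437/3600 kN·m

Load 1 — applied couple M₀=9 kN·m at a=6 m (b=L-a=2):
  R_A = 6M₀ab/L³ = 6·9·6·2/8³ = 81/64 kN
  M_A = M₀b(2a-b)/L² = 9·2·(2·6-2)/8² = 45/16 kN·m
  R_B = -6M₀ab/L³ = -6·9·6·2/8³ = -81/64 kN
  M_B = M₀a(2b-a)/L² = 9·6·(2·2-6)/8² = -27/16 kN·m
Load 2 — uniform load w=-11 kN/m over full span:
  R_A = wL/2 = (-11)·8/2 = -44 kN
  M_A = wL²/12 = (-11)·8²/12 = -176/3 kN·m
  R_B = wL/2 = (-11)·8/2 = -44 kN
  M_B = -wL²/12 = -(-11)·8²/12 = 176/3 kN·m
Load 3 — applied couple M₀=6 kN·m at a=16/5 m (b=L-a=24/5):
  R_A = 6M₀ab/L³ = 6·6·(16/5)·(24/5)/8³ = 27/25 kN
  M_A = M₀b(2a-b)/L² = 6·(24/5)·(2·(16/5)-(24/5))/8² = 18/25 kN·m
  R_B = -6M₀ab/L³ = -6·6·(16/5)·(24/5)/8³ = -27/25 kN
  M_B = M₀a(2b-a)/L² = 6·(16/5)·(2·(24/5)-(16/5))/8² = 48/25 kN·m
Load 4 — point force P=6 kN at a=16/3 m (b=L-a=8/3):
  R_A = Pb²(3a+b)/L³ = 6·(8/3)²·(3·(16/3)+(8/3))/8³ = 14/9 kN
  M_A = Pab²/L² = 6·(16/3)·(8/3)²/8² = 32/9 kN·m
  R_B = Pa²(a+3b)/L³ = 6·(16/3)²·((16/3)+3·(8/3))/8³ = 40/9 kN
  M_B = -Pa²b/L² = -6·(16/3)²·(8/3)/8² = -64/9 kN·m
Superposition: R_A = -577423/14400 kN, M_A = -185683/3600 kN·m, R_B = -603377/14400 kN, M_B = 186437/3600 kN·m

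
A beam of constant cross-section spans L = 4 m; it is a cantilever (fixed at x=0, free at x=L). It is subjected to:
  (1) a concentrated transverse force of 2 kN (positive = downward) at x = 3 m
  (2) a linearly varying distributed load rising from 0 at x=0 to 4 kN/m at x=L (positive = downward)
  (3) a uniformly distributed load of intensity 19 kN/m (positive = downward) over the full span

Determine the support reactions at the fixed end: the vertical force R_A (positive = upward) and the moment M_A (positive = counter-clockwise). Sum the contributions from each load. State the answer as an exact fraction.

R_A = 86 kN, M_A = 538/3 kN·m

Load 1 — point force P=2 kN at a=3 m (b=L-a=1):
  R_A = P = 2 kN
  M_A = Pa = 2·3 = 6 kN·m
Load 2 — triangular load w₀=4 kN/m (0→w₀ over full span):
  R_A = w₀L/2 = 4·4/2 = 8 kN
  M_A = w₀L²/3 = 4·4²/3 = 64/3 kN·m
Load 3 — uniform load w=19 kN/m over full span:
  R_A = wL = 19·4 = 76 kN
  M_A = wL²/2 = 19·4²/2 = 152 kN·m
Superposition: R_A = 86 kN, M_A = 538/3 kN·m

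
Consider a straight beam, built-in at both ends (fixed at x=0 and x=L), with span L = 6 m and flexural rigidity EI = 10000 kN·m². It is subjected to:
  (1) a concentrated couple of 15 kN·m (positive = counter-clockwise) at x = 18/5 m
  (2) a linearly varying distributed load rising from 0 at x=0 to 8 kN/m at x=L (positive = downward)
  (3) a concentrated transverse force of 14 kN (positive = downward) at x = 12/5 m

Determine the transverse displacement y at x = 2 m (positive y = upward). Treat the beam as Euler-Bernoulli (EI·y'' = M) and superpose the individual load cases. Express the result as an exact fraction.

y(2) = -1888/703125 m

Load 1 — applied couple M₀=15 kN·m at a=18/5 m (b=L-a=12/5):
  y_1 = (R_Ax³/6 - M_Ax²/2)/EI  [x≤a] with R_A=18/5, M_A=24/5 = ((18/5)·2³/6 - (24/5)·2²/2)/10000 = -3/6250 m
Load 2 — triangular load w₀=8 kN/m (0→w₀ over full span):
  y_2 = -w₀x²(L-x)²(x+2L)/(120LEI) = -8·2²·(6-2)²·(2+2·6)/(120·6·10000) = -28/28125 m
Load 3 — point force P=14 kN at a=12/5 m (b=L-a=18/5):
  y_3 = -Pb²x²(3aL-(3a+b)x)/(6L³EI)  [x≤a] = -14·(18/5)²·2²·(3·(12/5)·6-(3·(12/5)+(18/5))·2)/(6·6³·10000) = -189/156250 m
Superposition: y = Σ y_i = -1888/703125 m ≈ -0.002685 m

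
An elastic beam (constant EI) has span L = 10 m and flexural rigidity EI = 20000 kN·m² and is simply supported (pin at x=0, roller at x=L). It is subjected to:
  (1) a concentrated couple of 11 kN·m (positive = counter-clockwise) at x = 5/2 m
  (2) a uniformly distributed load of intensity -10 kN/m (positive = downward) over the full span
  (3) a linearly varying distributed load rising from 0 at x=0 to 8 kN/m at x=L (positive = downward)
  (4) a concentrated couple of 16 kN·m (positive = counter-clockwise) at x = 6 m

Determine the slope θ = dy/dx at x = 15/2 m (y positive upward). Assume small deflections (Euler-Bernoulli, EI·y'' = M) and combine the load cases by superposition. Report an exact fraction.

Load 1 — applied couple M₀=11 kN·m at a=5/2 m (b=L-a=15/2):
  θ_1 = (M₀x²/(2L)-M₀(x-a)+C₁)/EI  [x>a] with C₁=M₀(3b²-L²)/(6L)=605/48 = (11·(15/2)²/(2·10)-11·((15/2)-(5/2))+(605/48))/20000 = -11/19200 rad
Load 2 — uniform load w=-10 kN/m over full span:
  θ_2 = -w(L³-6Lx²+4x³)/(24EI) = -(-10)·(10³-6·10·(15/2)²+4·(15/2)³)/(24·20000) = -11/768 rad
Load 3 — triangular load w₀=8 kN/m (0→w₀ over full span):
  θ_3 = -w₀(7L⁴-30L²x²+15x⁴)/(360LEI) = -8·(7·10⁴-30·10²·(15/2)²+15·(15/2)⁴)/(360·10·20000) = 1313/230400 rad
Load 4 — applied couple M₀=16 kN·m at a=6 m (b=L-a=4):
  θ_4 = (M₀x²/(2L)-M₀(x-a)+C₁)/EI  [x>a] with C₁=M₀(3b²-L²)/(6L)=-208/15 = (16·(15/2)²/(2·10)-16·((15/2)-6)+(-208/15))/20000 = 107/300000 rad
Superposition: θ = Σ θ_i = -254603/28800000 rad ≈ -0.008840 rad

θ(15/2) = -254603/28800000 rad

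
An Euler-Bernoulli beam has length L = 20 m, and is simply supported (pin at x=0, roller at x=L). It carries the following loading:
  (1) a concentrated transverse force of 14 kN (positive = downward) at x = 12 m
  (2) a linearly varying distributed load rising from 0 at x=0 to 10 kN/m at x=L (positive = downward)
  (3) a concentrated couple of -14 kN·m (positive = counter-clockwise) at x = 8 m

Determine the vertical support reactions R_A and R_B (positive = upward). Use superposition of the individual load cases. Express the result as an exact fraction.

R_A = 1147/30 kN, R_B = 2273/30 kN

Load 1 — point force P=14 kN at a=12 m (b=L-a=8):
  R_A = Pb/L = 14·8/20 = 28/5 kN
  R_B = Pa/L = 14·12/20 = 42/5 kN
Load 2 — triangular load w₀=10 kN/m (0→w₀ over full span):
  R_A = w₀L/6 = 10·20/6 = 100/3 kN
  R_B = w₀L/3 = 10·20/3 = 200/3 kN
Load 3 — applied couple M₀=-14 kN·m at a=8 m (b=L-a=12):
  R_A = M₀/L = (-14)/20 = -7/10 kN
  R_B = -M₀/L = -(-14)/20 = 7/10 kN
Superposition: R_A = 1147/30 kN, R_B = 2273/30 kN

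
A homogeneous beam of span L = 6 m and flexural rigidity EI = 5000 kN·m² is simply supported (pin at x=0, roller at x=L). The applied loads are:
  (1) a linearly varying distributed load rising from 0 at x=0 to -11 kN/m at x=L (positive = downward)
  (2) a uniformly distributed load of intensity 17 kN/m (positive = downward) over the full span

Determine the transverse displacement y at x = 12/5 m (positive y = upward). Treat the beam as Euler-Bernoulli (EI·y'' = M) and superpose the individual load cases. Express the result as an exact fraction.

Load 1 — triangular load w₀=-11 kN/m (0→w₀ over full span):
  y_1 = -w₀x(7L⁴-10L²x²+3x⁴)/(360LEI) = -(-11)·(12/5)·(7·6⁴-10·6²·(12/5)²+3·(12/5)⁴)/(360·6·5000) = 338877/19531250 m
Load 2 — uniform load w=17 kN/m over full span:
  y_2 = -wx(L³-2Lx²+x³)/(24EI) = -17·(12/5)·(6³-2·6·(12/5)²+(12/5)³)/(24·5000) = -42687/781250 m
Superposition: y = Σ y_i = -364149/9765625 m ≈ -0.037289 m

y(12/5) = -364149/9765625 m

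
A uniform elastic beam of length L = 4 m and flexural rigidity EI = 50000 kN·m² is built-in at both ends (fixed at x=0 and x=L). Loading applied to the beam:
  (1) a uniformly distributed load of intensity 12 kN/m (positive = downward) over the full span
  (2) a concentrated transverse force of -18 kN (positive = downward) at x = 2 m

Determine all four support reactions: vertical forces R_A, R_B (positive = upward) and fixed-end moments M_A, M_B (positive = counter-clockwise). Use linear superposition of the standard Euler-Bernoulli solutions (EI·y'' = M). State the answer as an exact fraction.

R_A = 15 kN, M_A = 7 kN·m, R_B = 15 kN, M_B = -7 kN·m

Load 1 — uniform load w=12 kN/m over full span:
  R_A = wL/2 = 12·4/2 = 24 kN
  M_A = wL²/12 = 12·4²/12 = 16 kN·m
  R_B = wL/2 = 12·4/2 = 24 kN
  M_B = -wL²/12 = -12·4²/12 = -16 kN·m
Load 2 — point force P=-18 kN at a=2 m (b=L-a=2):
  R_A = Pb²(3a+b)/L³ = (-18)·2²·(3·2+2)/4³ = -9 kN
  M_A = Pab²/L² = (-18)·2·2²/4² = -9 kN·m
  R_B = Pa²(a+3b)/L³ = (-18)·2²·(2+3·2)/4³ = -9 kN
  M_B = -Pa²b/L² = -(-18)·2²·2/4² = 9 kN·m
Superposition: R_A = 15 kN, M_A = 7 kN·m, R_B = 15 kN, M_B = -7 kN·m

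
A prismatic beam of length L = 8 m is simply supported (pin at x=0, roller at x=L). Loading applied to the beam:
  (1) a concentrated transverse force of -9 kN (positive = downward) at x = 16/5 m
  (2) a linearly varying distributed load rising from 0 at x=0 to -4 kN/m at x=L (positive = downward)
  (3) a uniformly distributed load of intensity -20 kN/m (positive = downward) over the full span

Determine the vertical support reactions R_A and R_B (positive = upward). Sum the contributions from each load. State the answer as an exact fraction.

R_A = -1361/15 kN, R_B = -1414/15 kN

Load 1 — point force P=-9 kN at a=16/5 m (b=L-a=24/5):
  R_A = Pb/L = (-9)·(24/5)/8 = -27/5 kN
  R_B = Pa/L = (-9)·(16/5)/8 = -18/5 kN
Load 2 — triangular load w₀=-4 kN/m (0→w₀ over full span):
  R_A = w₀L/6 = (-4)·8/6 = -16/3 kN
  R_B = w₀L/3 = (-4)·8/3 = -32/3 kN
Load 3 — uniform load w=-20 kN/m over full span:
  R_A = wL/2 = (-20)·8/2 = -80 kN
  R_B = wL/2 = (-20)·8/2 = -80 kN
Superposition: R_A = -1361/15 kN, R_B = -1414/15 kN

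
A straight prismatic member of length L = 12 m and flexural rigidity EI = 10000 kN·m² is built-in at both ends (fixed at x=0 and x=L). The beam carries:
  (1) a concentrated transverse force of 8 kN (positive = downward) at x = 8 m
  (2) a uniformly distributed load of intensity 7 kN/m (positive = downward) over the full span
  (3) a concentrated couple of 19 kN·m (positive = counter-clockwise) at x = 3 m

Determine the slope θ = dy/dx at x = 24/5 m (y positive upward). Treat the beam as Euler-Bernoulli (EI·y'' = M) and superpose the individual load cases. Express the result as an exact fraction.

θ(24/5) = -13801/2500000 rad

Load 1 — point force P=8 kN at a=8 m (b=L-a=4):
  θ_1 = -Pb²x(2aL-(3a+b)x)/(2L³EI)  [x≤a] = -8·4²·(24/5)·(2·8·12-(3·8+4)·(24/5))/(2·12³·10000) = -16/15625 rad
Load 2 — uniform load w=7 kN/m over full span:
  θ_2 = -wx(L-x)(L-2x)/(12EI) = -7·(24/5)·(12-(24/5))·(12-2·(24/5))/(12·10000) = -378/78125 rad
Load 3 — applied couple M₀=19 kN·m at a=3 m (b=L-a=9):
  θ_3 = (R_Ax²/2 - M_Ax - M₀(x-a))/EI  [x>a] with R_A=57/32, M_A=-57/16 = ((57/32)·(24/5)²/2 - (-57/16)·(24/5) - 19·((24/5)-3))/10000 = 171/500000 rad
Superposition: θ = Σ θ_i = -13801/2500000 rad ≈ -0.005520 rad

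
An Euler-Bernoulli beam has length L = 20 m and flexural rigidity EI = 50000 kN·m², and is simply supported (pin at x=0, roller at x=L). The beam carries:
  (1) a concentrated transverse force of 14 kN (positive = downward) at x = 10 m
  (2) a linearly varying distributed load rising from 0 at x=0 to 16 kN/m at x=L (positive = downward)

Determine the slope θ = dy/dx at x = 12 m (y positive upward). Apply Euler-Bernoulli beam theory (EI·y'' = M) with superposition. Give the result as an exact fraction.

Load 1 — point force P=14 kN at a=10 m (b=L-a=10):
  θ_1 = -Pa(2L²-6Lx+3x²+a²)/(6LEI)  [x>a] = -14·10·(2·20²-6·20·12+3·12²+10²)/(6·20·50000) = 63/25000 rad
Load 2 — triangular load w₀=16 kN/m (0→w₀ over full span):
  θ_2 = -w₀(7L⁴-30L²x²+15x⁴)/(360LEI) = -16·(7·20⁴-30·20²·12²+15·12⁴)/(360·20·50000) = 1856/140625 rad
Superposition: θ = Σ θ_i = 17683/1125000 rad ≈ 0.015718 rad

θ(12) = 17683/1125000 rad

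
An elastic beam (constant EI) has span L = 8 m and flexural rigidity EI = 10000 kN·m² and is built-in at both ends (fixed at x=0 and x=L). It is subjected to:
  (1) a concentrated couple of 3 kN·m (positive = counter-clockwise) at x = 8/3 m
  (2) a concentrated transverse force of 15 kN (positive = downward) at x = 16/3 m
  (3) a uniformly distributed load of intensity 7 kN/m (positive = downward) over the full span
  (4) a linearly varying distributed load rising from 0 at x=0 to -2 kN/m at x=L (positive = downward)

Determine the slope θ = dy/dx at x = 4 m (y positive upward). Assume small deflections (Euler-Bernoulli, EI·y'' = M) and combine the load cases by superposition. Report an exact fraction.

θ(4) = -11/28125 rad

Load 1 — applied couple M₀=3 kN·m at a=8/3 m (b=L-a=16/3):
  θ_1 = (R_Ax²/2 - M_Ax - M₀(x-a))/EI  [x>a] with R_A=1/2, M_A=0 = ((1/2)·4²/2 - 0·4 - 3·(4-(8/3)))/10000 = 0 rad
Load 2 — point force P=15 kN at a=16/3 m (b=L-a=8/3):
  θ_2 = -Pb²x(2aL-(3a+b)x)/(2L³EI)  [x≤a] = -15·(8/3)²·4·(2·(16/3)·8-(3·(16/3)+(8/3))·4)/(2·8³·10000) = -1/2250 rad
Load 3 — uniform load w=7 kN/m over full span:
  θ_3 = -wx(L-x)(L-2x)/(12EI) = -7·4·(8-4)·(8-2·4)/(12·10000) = 0 rad
Load 4 — triangular load w₀=-2 kN/m (0→w₀ over full span):
  θ_4 = -w₀(2x(L-x)(L-2x)(x+2L)+x²(L-x)²)/(120LEI) = -(-2)·(2·4·(8-4)·(8-2·4)·(4+2·8)+4²·(8-4)²)/(120·8·10000) = 1/18750 rad
Superposition: θ = Σ θ_i = -11/28125 rad ≈ -0.000391 rad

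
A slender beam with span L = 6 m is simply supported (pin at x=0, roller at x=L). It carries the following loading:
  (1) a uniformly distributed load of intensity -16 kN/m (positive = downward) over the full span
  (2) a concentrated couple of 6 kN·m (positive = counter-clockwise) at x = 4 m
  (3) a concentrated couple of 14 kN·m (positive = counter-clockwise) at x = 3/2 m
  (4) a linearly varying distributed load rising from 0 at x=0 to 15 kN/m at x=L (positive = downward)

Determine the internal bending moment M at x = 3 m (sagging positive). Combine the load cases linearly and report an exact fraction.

Load 1 — uniform load w=-16 kN/m over full span:
  M_1 = wx(L-x)/2 = (-16)·3·(6-3)/2 = -72 kN·m
Load 2 — applied couple M₀=6 kN·m at a=4 m (b=L-a=2):
  M_2 = M₀x/L  [x≤a] = 6·3/6 = 3 kN·m
Load 3 — applied couple M₀=14 kN·m at a=3/2 m (b=L-a=9/2):
  M_3 = M₀x/L - M₀  [x>a] = 14·3/6 - 14 = -7 kN·m
Load 4 — triangular load w₀=15 kN/m (0→w₀ over full span):
  M_4 = w₀Lx/6 - w₀x³/(6L) = 15·6·3/6 - 15·3³/(6·6) = 135/4 kN·m
Superposition: M = Σ M_i = -169/4 kN·m ≈ -42.250000 kN·m

M(3) = -169/4 kN·m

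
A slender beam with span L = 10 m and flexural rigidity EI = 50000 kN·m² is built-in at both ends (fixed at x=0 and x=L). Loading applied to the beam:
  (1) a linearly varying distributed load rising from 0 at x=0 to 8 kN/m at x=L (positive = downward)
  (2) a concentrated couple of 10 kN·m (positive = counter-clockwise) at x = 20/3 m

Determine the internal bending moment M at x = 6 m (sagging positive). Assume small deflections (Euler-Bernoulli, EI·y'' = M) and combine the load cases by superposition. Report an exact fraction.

M(6) = 106/5 kN·m

Load 1 — triangular load w₀=8 kN/m (0→w₀ over full span):
  M_1 = 3w₀Lx/20 - w₀L²/30 - w₀x³/(6L) = 3·8·10·6/20 - 8·10²/30 - 8·6³/(6·10) = 248/15 kN·m
Load 2 — applied couple M₀=10 kN·m at a=20/3 m (b=L-a=10/3):
  M_2 = R_Ax - M_A  [x≤a] with R_A=4/3, M_A=10/3 = (4/3)·6 - (10/3) = 14/3 kN·m
Superposition: M = Σ M_i = 106/5 kN·m ≈ 21.200000 kN·m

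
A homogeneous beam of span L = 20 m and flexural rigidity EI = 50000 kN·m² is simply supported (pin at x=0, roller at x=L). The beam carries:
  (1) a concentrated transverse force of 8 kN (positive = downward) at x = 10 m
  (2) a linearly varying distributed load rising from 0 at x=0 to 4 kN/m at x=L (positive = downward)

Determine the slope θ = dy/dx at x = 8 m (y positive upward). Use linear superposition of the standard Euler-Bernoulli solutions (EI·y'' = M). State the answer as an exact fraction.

Load 1 — point force P=8 kN at a=10 m (b=L-a=10):
  θ_1 = -Pb(L²-b²-3x²)/(6LEI)  [x≤a] = -8·10·(20²-10²-3·8²)/(6·20·50000) = -9/6250 rad
Load 2 — triangular load w₀=4 kN/m (0→w₀ over full span):
  θ_2 = -w₀(7L⁴-30L²x²+15x⁴)/(360LEI) = -4·(7·20⁴-30·20²·8²+15·8⁴)/(360·20·50000) = -646/140625 rad
Superposition: θ = Σ θ_i = -1697/281250 rad ≈ -0.006034 rad

θ(8) = -1697/281250 rad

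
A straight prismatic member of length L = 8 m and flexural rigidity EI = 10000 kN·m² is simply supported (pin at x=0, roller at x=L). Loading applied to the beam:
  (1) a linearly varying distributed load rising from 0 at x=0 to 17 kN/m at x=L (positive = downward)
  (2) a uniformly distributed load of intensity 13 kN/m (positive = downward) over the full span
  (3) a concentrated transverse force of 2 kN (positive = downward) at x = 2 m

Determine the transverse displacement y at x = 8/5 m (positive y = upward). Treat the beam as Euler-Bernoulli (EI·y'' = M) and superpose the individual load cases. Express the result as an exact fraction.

y(8/5) = -1323171/19531250 m

Load 1 — triangular load w₀=17 kN/m (0→w₀ over full span):
  y_1 = -w₀x(7L⁴-10L²x²+3x⁴)/(360LEI) = -17·(8/5)·(7·8⁴-10·8²·(8/5)²+3·(8/5)⁴)/(360·8·10000) = -748544/29296875 m
Load 2 — uniform load w=13 kN/m over full span:
  y_2 = -wx(L³-2Lx²+x³)/(24EI) = -13·(8/5)·(8³-2·8·(8/5)²+(8/5)³)/(24·10000) = -48256/1171875 m
Load 3 — point force P=2 kN at a=2 m (b=L-a=6):
  y_3 = -Pbx(L²-b²-x²)/(6LEI)  [x≤a] = -2·6·(8/5)·(8²-6²-(8/5)²)/(6·8·10000) = -159/156250 m
Superposition: y = Σ y_i = -1323171/19531250 m ≈ -0.067746 m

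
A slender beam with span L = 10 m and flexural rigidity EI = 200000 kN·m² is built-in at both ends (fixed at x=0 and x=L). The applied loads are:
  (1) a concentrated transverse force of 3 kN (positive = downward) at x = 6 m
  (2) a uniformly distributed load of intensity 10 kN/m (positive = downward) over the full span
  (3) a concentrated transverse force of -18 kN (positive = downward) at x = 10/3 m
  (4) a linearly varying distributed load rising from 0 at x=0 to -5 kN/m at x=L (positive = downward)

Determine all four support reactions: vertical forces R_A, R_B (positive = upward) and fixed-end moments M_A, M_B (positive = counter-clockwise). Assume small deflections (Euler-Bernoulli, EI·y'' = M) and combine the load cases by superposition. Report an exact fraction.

R_A = 22667/750 kN, M_A = 1072/25 kN·m, R_B = 22333/750 kN, M_B = -1233/25 kN·m

Load 1 — point force P=3 kN at a=6 m (b=L-a=4):
  R_A = Pb²(3a+b)/L³ = 3·4²·(3·6+4)/10³ = 132/125 kN
  M_A = Pab²/L² = 3·6·4²/10² = 72/25 kN·m
  R_B = Pa²(a+3b)/L³ = 3·6²·(6+3·4)/10³ = 243/125 kN
  M_B = -Pa²b/L² = -3·6²·4/10² = -108/25 kN·m
Load 2 — uniform load w=10 kN/m over full span:
  R_A = wL/2 = 10·10/2 = 50 kN
  M_A = wL²/12 = 10·10²/12 = 250/3 kN·m
  R_B = wL/2 = 10·10/2 = 50 kN
  M_B = -wL²/12 = -10·10²/12 = -250/3 kN·m
Load 3 — point force P=-18 kN at a=10/3 m (b=L-a=20/3):
  R_A = Pb²(3a+b)/L³ = (-18)·(20/3)²·(3·(10/3)+(20/3))/10³ = -40/3 kN
  M_A = Pab²/L² = (-18)·(10/3)·(20/3)²/10² = -80/3 kN·m
  R_B = Pa²(a+3b)/L³ = (-18)·(10/3)²·((10/3)+3·(20/3))/10³ = -14/3 kN
  M_B = -Pa²b/L² = -(-18)·(10/3)²·(20/3)/10² = 40/3 kN·m
Load 4 — triangular load w₀=-5 kN/m (0→w₀ over full span):
  R_A = 3w₀L/20 = 3·(-5)·10/20 = -15/2 kN
  M_A = w₀L²/30 = (-5)·10²/30 = -50/3 kN·m
  R_B = 7w₀L/20 = 7·(-5)·10/20 = -35/2 kN
  M_B = -w₀L²/20 = -(-5)·10²/20 = 25 kN·m
Superposition: R_A = 22667/750 kN, M_A = 1072/25 kN·m, R_B = 22333/750 kN, M_B = -1233/25 kN·m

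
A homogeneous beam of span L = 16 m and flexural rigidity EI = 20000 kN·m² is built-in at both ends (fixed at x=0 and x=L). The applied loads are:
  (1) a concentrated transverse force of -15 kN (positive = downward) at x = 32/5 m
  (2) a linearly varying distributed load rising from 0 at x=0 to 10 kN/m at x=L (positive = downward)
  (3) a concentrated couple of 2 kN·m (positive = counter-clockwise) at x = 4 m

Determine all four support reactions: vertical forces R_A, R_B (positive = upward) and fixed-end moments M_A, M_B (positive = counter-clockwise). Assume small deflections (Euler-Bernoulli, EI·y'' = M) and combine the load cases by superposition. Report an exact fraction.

R_A = 23073/1600 kN, M_A = 30239/600 kN·m, R_B = 80927/1600 kN, M_B = -20867/200 kN·m

Load 1 — point force P=-15 kN at a=32/5 m (b=L-a=48/5):
  R_A = Pb²(3a+b)/L³ = (-15)·(48/5)²·(3·(32/5)+(48/5))/16³ = -243/25 kN
  M_A = Pab²/L² = (-15)·(32/5)·(48/5)²/16² = -864/25 kN·m
  R_B = Pa²(a+3b)/L³ = (-15)·(32/5)²·((32/5)+3·(48/5))/16³ = -132/25 kN
  M_B = -Pa²b/L² = -(-15)·(32/5)²·(48/5)/16² = 576/25 kN·m
Load 2 — triangular load w₀=10 kN/m (0→w₀ over full span):
  R_A = 3w₀L/20 = 3·10·16/20 = 24 kN
  M_A = w₀L²/30 = 10·16²/30 = 256/3 kN·m
  R_B = 7w₀L/20 = 7·10·16/20 = 56 kN
  M_B = -w₀L²/20 = -10·16²/20 = -128 kN·m
Load 3 — applied couple M₀=2 kN·m at a=4 m (b=L-a=12):
  R_A = 6M₀ab/L³ = 6·2·4·12/16³ = 9/64 kN
  M_A = M₀b(2a-b)/L² = 2·12·(2·4-12)/16² = -3/8 kN·m
  R_B = -6M₀ab/L³ = -6·2·4·12/16³ = -9/64 kN
  M_B = M₀a(2b-a)/L² = 2·4·(2·12-4)/16² = 5/8 kN·m
Superposition: R_A = 23073/1600 kN, M_A = 30239/600 kN·m, R_B = 80927/1600 kN, M_B = -20867/200 kN·m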